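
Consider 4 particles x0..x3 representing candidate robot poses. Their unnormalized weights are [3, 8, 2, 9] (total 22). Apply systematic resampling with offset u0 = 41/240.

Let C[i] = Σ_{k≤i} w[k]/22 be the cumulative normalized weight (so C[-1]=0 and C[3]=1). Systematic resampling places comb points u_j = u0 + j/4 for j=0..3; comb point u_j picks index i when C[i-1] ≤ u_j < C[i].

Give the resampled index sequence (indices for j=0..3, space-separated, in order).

C = [3/22, 1/2, 13/22, 1]
j=0: u_0=41/240 ∈ [3/22, 1/2) → index 1
j=1: u_1=101/240 ∈ [3/22, 1/2) → index 1
j=2: u_2=161/240 ∈ [13/22, 1) → index 3
j=3: u_3=221/240 ∈ [13/22, 1) → index 3

1 1 3 3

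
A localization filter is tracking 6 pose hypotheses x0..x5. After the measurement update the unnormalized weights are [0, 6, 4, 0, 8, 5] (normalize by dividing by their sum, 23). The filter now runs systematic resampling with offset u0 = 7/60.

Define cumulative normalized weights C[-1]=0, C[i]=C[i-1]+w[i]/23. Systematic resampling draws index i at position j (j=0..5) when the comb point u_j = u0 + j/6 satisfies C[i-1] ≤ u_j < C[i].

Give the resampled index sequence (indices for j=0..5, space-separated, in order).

1 2 4 4 5 5

C = [0, 6/23, 10/23, 10/23, 18/23, 1]
j=0: u_0=7/60 ∈ [0, 6/23) → index 1
j=1: u_1=17/60 ∈ [6/23, 10/23) → index 2
j=2: u_2=9/20 ∈ [10/23, 18/23) → index 4
j=3: u_3=37/60 ∈ [10/23, 18/23) → index 4
j=4: u_4=47/60 ∈ [18/23, 1) → index 5
j=5: u_5=19/20 ∈ [18/23, 1) → index 5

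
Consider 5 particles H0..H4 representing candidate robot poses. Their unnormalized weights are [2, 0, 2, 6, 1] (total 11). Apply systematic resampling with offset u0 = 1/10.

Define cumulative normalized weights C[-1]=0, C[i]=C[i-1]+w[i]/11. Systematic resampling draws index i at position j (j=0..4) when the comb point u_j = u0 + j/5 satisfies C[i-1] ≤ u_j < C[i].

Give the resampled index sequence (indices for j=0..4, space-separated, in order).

0 2 3 3 3

C = [2/11, 2/11, 4/11, 10/11, 1]
j=0: u_0=1/10 ∈ [0, 2/11) → index 0
j=1: u_1=3/10 ∈ [2/11, 4/11) → index 2
j=2: u_2=1/2 ∈ [4/11, 10/11) → index 3
j=3: u_3=7/10 ∈ [4/11, 10/11) → index 3
j=4: u_4=9/10 ∈ [4/11, 10/11) → index 3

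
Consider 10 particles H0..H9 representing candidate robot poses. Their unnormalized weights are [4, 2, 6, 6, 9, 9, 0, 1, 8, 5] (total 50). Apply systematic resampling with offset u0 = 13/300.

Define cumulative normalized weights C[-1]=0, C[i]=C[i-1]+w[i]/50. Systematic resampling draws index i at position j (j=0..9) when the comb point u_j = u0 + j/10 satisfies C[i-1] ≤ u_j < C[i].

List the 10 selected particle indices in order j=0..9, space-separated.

0 2 3 3 4 5 5 8 8 9

C = [2/25, 3/25, 6/25, 9/25, 27/50, 18/25, 18/25, 37/50, 9/10, 1]
j=0: u_0=13/300 ∈ [0, 2/25) → index 0
j=1: u_1=43/300 ∈ [3/25, 6/25) → index 2
j=2: u_2=73/300 ∈ [6/25, 9/25) → index 3
j=3: u_3=103/300 ∈ [6/25, 9/25) → index 3
j=4: u_4=133/300 ∈ [9/25, 27/50) → index 4
j=5: u_5=163/300 ∈ [27/50, 18/25) → index 5
j=6: u_6=193/300 ∈ [27/50, 18/25) → index 5
j=7: u_7=223/300 ∈ [37/50, 9/10) → index 8
j=8: u_8=253/300 ∈ [37/50, 9/10) → index 8
j=9: u_9=283/300 ∈ [9/10, 1) → index 9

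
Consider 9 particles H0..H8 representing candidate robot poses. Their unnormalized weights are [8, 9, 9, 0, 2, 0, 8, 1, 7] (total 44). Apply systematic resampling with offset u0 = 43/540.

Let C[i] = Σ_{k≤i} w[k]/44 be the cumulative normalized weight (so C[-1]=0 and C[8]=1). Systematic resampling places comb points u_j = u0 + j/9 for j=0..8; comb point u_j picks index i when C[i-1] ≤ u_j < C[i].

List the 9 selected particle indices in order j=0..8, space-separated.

C = [2/11, 17/44, 13/22, 13/22, 7/11, 7/11, 9/11, 37/44, 1]
j=0: u_0=43/540 ∈ [0, 2/11) → index 0
j=1: u_1=103/540 ∈ [2/11, 17/44) → index 1
j=2: u_2=163/540 ∈ [2/11, 17/44) → index 1
j=3: u_3=223/540 ∈ [17/44, 13/22) → index 2
j=4: u_4=283/540 ∈ [17/44, 13/22) → index 2
j=5: u_5=343/540 ∈ [13/22, 7/11) → index 4
j=6: u_6=403/540 ∈ [7/11, 9/11) → index 6
j=7: u_7=463/540 ∈ [37/44, 1) → index 8
j=8: u_8=523/540 ∈ [37/44, 1) → index 8

0 1 1 2 2 4 6 8 8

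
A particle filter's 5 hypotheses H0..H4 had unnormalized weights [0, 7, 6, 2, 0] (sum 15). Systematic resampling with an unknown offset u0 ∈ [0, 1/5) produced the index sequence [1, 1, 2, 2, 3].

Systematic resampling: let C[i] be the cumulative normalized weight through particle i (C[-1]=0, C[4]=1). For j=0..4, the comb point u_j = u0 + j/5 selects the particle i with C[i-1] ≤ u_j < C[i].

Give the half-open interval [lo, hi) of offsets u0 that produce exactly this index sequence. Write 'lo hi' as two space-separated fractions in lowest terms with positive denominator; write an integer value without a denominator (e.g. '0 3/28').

C = [0, 7/15, 13/15, 1, 1]
j=0 picked index 1: u0 ∈ [0, 7/15)
j=1 picked index 1: u0 ∈ [-1/5, 4/15)
j=2 picked index 2: u0 ∈ [1/15, 7/15)
j=3 picked index 2: u0 ∈ [-2/15, 4/15)
j=4 picked index 3: u0 ∈ [1/15, 1/5)
intersection: [1/15, 1/5)

1/15 1/5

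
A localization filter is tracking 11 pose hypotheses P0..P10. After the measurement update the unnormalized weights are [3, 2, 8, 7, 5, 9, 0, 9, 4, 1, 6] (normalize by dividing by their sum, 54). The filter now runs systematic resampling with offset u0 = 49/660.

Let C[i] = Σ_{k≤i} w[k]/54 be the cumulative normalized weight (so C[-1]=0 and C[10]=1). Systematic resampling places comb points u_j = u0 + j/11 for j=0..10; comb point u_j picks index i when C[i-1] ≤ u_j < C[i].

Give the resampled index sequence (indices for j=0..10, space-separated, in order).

C = [1/18, 5/54, 13/54, 10/27, 25/54, 17/27, 17/27, 43/54, 47/54, 8/9, 1]
j=0: u_0=49/660 ∈ [1/18, 5/54) → index 1
j=1: u_1=109/660 ∈ [5/54, 13/54) → index 2
j=2: u_2=169/660 ∈ [13/54, 10/27) → index 3
j=3: u_3=229/660 ∈ [13/54, 10/27) → index 3
j=4: u_4=289/660 ∈ [10/27, 25/54) → index 4
j=5: u_5=349/660 ∈ [25/54, 17/27) → index 5
j=6: u_6=409/660 ∈ [25/54, 17/27) → index 5
j=7: u_7=469/660 ∈ [17/27, 43/54) → index 7
j=8: u_8=529/660 ∈ [43/54, 47/54) → index 8
j=9: u_9=589/660 ∈ [8/9, 1) → index 10
j=10: u_10=59/60 ∈ [8/9, 1) → index 10

1 2 3 3 4 5 5 7 8 10 10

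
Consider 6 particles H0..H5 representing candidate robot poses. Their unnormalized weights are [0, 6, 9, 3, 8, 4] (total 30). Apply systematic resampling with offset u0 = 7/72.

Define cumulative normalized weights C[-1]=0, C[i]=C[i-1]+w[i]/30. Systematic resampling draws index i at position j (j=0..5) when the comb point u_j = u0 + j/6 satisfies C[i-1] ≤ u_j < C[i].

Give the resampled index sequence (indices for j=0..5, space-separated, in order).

C = [0, 1/5, 1/2, 3/5, 13/15, 1]
j=0: u_0=7/72 ∈ [0, 1/5) → index 1
j=1: u_1=19/72 ∈ [1/5, 1/2) → index 2
j=2: u_2=31/72 ∈ [1/5, 1/2) → index 2
j=3: u_3=43/72 ∈ [1/2, 3/5) → index 3
j=4: u_4=55/72 ∈ [3/5, 13/15) → index 4
j=5: u_5=67/72 ∈ [13/15, 1) → index 5

1 2 2 3 4 5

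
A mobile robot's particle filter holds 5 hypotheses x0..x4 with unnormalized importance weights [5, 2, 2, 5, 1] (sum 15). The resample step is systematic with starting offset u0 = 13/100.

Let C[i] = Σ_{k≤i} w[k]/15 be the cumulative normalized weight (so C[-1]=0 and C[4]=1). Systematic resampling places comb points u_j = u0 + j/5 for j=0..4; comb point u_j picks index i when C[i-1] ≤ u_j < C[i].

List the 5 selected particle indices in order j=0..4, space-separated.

0 0 2 3 3

C = [1/3, 7/15, 3/5, 14/15, 1]
j=0: u_0=13/100 ∈ [0, 1/3) → index 0
j=1: u_1=33/100 ∈ [0, 1/3) → index 0
j=2: u_2=53/100 ∈ [7/15, 3/5) → index 2
j=3: u_3=73/100 ∈ [3/5, 14/15) → index 3
j=4: u_4=93/100 ∈ [3/5, 14/15) → index 3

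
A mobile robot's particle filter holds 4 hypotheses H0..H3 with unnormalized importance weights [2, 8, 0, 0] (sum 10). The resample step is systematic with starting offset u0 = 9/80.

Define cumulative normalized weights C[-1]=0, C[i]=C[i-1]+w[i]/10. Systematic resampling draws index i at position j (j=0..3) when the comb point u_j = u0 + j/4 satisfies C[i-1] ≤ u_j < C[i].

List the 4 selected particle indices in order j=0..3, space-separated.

0 1 1 1

C = [1/5, 1, 1, 1]
j=0: u_0=9/80 ∈ [0, 1/5) → index 0
j=1: u_1=29/80 ∈ [1/5, 1) → index 1
j=2: u_2=49/80 ∈ [1/5, 1) → index 1
j=3: u_3=69/80 ∈ [1/5, 1) → index 1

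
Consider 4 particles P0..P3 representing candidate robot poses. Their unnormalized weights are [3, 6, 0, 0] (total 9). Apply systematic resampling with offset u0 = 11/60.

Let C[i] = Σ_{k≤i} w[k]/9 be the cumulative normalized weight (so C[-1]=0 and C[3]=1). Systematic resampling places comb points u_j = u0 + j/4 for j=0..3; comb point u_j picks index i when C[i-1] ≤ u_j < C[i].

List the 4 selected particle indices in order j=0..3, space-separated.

C = [1/3, 1, 1, 1]
j=0: u_0=11/60 ∈ [0, 1/3) → index 0
j=1: u_1=13/30 ∈ [1/3, 1) → index 1
j=2: u_2=41/60 ∈ [1/3, 1) → index 1
j=3: u_3=14/15 ∈ [1/3, 1) → index 1

0 1 1 1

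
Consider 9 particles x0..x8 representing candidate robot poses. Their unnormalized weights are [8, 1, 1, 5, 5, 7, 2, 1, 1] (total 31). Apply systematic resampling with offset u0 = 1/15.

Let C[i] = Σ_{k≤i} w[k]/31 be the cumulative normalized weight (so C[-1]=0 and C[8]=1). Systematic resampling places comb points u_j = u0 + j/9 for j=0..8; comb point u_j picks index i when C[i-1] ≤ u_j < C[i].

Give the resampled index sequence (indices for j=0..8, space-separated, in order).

C = [8/31, 9/31, 10/31, 15/31, 20/31, 27/31, 29/31, 30/31, 1]
j=0: u_0=1/15 ∈ [0, 8/31) → index 0
j=1: u_1=8/45 ∈ [0, 8/31) → index 0
j=2: u_2=13/45 ∈ [8/31, 9/31) → index 1
j=3: u_3=2/5 ∈ [10/31, 15/31) → index 3
j=4: u_4=23/45 ∈ [15/31, 20/31) → index 4
j=5: u_5=28/45 ∈ [15/31, 20/31) → index 4
j=6: u_6=11/15 ∈ [20/31, 27/31) → index 5
j=7: u_7=38/45 ∈ [20/31, 27/31) → index 5
j=8: u_8=43/45 ∈ [29/31, 30/31) → index 7

0 0 1 3 4 4 5 5 7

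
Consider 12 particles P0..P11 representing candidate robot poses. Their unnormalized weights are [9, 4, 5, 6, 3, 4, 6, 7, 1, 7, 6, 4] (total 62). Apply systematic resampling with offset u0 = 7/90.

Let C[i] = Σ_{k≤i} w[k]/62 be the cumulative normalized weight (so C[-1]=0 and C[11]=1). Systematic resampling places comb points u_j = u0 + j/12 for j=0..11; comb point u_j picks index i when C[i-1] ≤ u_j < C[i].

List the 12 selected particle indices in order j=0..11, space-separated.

C = [9/62, 13/62, 9/31, 12/31, 27/62, 1/2, 37/62, 22/31, 45/62, 26/31, 29/31, 1]
j=0: u_0=7/90 ∈ [0, 9/62) → index 0
j=1: u_1=29/180 ∈ [9/62, 13/62) → index 1
j=2: u_2=11/45 ∈ [13/62, 9/31) → index 2
j=3: u_3=59/180 ∈ [9/31, 12/31) → index 3
j=4: u_4=37/90 ∈ [12/31, 27/62) → index 4
j=5: u_5=89/180 ∈ [27/62, 1/2) → index 5
j=6: u_6=26/45 ∈ [1/2, 37/62) → index 6
j=7: u_7=119/180 ∈ [37/62, 22/31) → index 7
j=8: u_8=67/90 ∈ [45/62, 26/31) → index 9
j=9: u_9=149/180 ∈ [45/62, 26/31) → index 9
j=10: u_10=41/45 ∈ [26/31, 29/31) → index 10
j=11: u_11=179/180 ∈ [29/31, 1) → index 11

0 1 2 3 4 5 6 7 9 9 10 11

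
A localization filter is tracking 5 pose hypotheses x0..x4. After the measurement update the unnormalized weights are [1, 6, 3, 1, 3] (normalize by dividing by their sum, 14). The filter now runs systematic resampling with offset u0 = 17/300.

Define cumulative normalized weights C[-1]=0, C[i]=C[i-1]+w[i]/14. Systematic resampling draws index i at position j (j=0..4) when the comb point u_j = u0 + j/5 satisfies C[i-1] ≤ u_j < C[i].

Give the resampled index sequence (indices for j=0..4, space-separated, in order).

C = [1/14, 1/2, 5/7, 11/14, 1]
j=0: u_0=17/300 ∈ [0, 1/14) → index 0
j=1: u_1=77/300 ∈ [1/14, 1/2) → index 1
j=2: u_2=137/300 ∈ [1/14, 1/2) → index 1
j=3: u_3=197/300 ∈ [1/2, 5/7) → index 2
j=4: u_4=257/300 ∈ [11/14, 1) → index 4

0 1 1 2 4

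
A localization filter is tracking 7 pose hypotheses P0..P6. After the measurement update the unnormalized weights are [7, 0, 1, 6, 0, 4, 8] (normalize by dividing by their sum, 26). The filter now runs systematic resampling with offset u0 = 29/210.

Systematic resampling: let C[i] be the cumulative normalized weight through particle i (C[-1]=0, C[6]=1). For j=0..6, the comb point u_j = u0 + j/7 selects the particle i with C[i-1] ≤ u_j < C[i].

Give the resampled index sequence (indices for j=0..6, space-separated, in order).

0 2 3 5 6 6 6

C = [7/26, 7/26, 4/13, 7/13, 7/13, 9/13, 1]
j=0: u_0=29/210 ∈ [0, 7/26) → index 0
j=1: u_1=59/210 ∈ [7/26, 4/13) → index 2
j=2: u_2=89/210 ∈ [4/13, 7/13) → index 3
j=3: u_3=17/30 ∈ [7/13, 9/13) → index 5
j=4: u_4=149/210 ∈ [9/13, 1) → index 6
j=5: u_5=179/210 ∈ [9/13, 1) → index 6
j=6: u_6=209/210 ∈ [9/13, 1) → index 6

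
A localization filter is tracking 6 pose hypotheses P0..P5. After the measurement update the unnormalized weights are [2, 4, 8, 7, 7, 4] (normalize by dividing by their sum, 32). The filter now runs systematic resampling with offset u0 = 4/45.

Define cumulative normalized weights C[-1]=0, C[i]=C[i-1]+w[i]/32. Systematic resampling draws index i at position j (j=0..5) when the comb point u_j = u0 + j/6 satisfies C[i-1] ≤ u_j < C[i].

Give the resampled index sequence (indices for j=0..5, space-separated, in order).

1 2 2 3 4 5

C = [1/16, 3/16, 7/16, 21/32, 7/8, 1]
j=0: u_0=4/45 ∈ [1/16, 3/16) → index 1
j=1: u_1=23/90 ∈ [3/16, 7/16) → index 2
j=2: u_2=19/45 ∈ [3/16, 7/16) → index 2
j=3: u_3=53/90 ∈ [7/16, 21/32) → index 3
j=4: u_4=34/45 ∈ [21/32, 7/8) → index 4
j=5: u_5=83/90 ∈ [7/8, 1) → index 5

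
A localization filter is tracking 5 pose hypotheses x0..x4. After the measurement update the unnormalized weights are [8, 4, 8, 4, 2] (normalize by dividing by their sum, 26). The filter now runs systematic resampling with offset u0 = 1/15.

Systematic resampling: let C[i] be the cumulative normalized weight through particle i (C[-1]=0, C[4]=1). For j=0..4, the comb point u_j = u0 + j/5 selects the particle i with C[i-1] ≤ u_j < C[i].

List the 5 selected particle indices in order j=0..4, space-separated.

0 0 2 2 3

C = [4/13, 6/13, 10/13, 12/13, 1]
j=0: u_0=1/15 ∈ [0, 4/13) → index 0
j=1: u_1=4/15 ∈ [0, 4/13) → index 0
j=2: u_2=7/15 ∈ [6/13, 10/13) → index 2
j=3: u_3=2/3 ∈ [6/13, 10/13) → index 2
j=4: u_4=13/15 ∈ [10/13, 12/13) → index 3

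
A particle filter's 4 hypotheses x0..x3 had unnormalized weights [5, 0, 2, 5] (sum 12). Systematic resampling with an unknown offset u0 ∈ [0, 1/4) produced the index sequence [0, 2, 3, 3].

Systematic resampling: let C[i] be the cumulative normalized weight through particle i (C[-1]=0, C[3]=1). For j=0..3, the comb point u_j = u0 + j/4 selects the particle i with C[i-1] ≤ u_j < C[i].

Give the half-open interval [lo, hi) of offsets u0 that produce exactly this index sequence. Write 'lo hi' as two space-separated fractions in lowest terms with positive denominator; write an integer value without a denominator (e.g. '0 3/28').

C = [5/12, 5/12, 7/12, 1]
j=0 picked index 0: u0 ∈ [0, 5/12)
j=1 picked index 2: u0 ∈ [1/6, 1/3)
j=2 picked index 3: u0 ∈ [1/12, 1/2)
j=3 picked index 3: u0 ∈ [-1/6, 1/4)
intersection: [1/6, 1/4)

1/6 1/4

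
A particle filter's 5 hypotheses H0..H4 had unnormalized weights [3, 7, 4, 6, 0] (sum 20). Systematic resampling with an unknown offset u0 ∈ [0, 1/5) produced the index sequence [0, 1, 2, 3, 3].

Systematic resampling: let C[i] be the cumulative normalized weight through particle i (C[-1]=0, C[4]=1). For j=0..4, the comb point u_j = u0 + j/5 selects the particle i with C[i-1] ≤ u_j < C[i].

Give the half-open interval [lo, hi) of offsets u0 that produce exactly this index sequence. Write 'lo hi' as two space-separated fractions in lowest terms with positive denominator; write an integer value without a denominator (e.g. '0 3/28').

1/10 3/20

C = [3/20, 1/2, 7/10, 1, 1]
j=0 picked index 0: u0 ∈ [0, 3/20)
j=1 picked index 1: u0 ∈ [-1/20, 3/10)
j=2 picked index 2: u0 ∈ [1/10, 3/10)
j=3 picked index 3: u0 ∈ [1/10, 2/5)
j=4 picked index 3: u0 ∈ [-1/10, 1/5)
intersection: [1/10, 3/20)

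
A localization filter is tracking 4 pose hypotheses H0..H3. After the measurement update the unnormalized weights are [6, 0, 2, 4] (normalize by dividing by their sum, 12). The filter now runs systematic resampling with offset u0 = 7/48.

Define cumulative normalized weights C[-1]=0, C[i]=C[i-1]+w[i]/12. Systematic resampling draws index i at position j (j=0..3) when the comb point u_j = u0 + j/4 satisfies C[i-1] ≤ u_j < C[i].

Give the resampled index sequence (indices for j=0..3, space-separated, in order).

C = [1/2, 1/2, 2/3, 1]
j=0: u_0=7/48 ∈ [0, 1/2) → index 0
j=1: u_1=19/48 ∈ [0, 1/2) → index 0
j=2: u_2=31/48 ∈ [1/2, 2/3) → index 2
j=3: u_3=43/48 ∈ [2/3, 1) → index 3

0 0 2 3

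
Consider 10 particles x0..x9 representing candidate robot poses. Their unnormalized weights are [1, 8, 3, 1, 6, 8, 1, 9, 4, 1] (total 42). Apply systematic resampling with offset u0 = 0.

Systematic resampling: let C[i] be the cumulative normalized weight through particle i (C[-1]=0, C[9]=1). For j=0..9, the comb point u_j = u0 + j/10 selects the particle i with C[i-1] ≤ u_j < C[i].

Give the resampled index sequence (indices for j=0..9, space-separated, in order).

C = [1/42, 3/14, 2/7, 13/42, 19/42, 9/14, 2/3, 37/42, 41/42, 1]
j=0: u_0=0 ∈ [0, 1/42) → index 0
j=1: u_1=1/10 ∈ [1/42, 3/14) → index 1
j=2: u_2=1/5 ∈ [1/42, 3/14) → index 1
j=3: u_3=3/10 ∈ [2/7, 13/42) → index 3
j=4: u_4=2/5 ∈ [13/42, 19/42) → index 4
j=5: u_5=1/2 ∈ [19/42, 9/14) → index 5
j=6: u_6=3/5 ∈ [19/42, 9/14) → index 5
j=7: u_7=7/10 ∈ [2/3, 37/42) → index 7
j=8: u_8=4/5 ∈ [2/3, 37/42) → index 7
j=9: u_9=9/10 ∈ [37/42, 41/42) → index 8

0 1 1 3 4 5 5 7 7 8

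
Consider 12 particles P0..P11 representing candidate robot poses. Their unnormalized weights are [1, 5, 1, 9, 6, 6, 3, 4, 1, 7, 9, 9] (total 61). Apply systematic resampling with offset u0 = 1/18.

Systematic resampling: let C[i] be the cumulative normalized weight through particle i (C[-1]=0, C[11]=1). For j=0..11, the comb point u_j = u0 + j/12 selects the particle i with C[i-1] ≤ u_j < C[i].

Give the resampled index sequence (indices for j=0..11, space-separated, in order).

1 3 3 4 5 6 7 9 10 10 11 11

C = [1/61, 6/61, 7/61, 16/61, 22/61, 28/61, 31/61, 35/61, 36/61, 43/61, 52/61, 1]
j=0: u_0=1/18 ∈ [1/61, 6/61) → index 1
j=1: u_1=5/36 ∈ [7/61, 16/61) → index 3
j=2: u_2=2/9 ∈ [7/61, 16/61) → index 3
j=3: u_3=11/36 ∈ [16/61, 22/61) → index 4
j=4: u_4=7/18 ∈ [22/61, 28/61) → index 5
j=5: u_5=17/36 ∈ [28/61, 31/61) → index 6
j=6: u_6=5/9 ∈ [31/61, 35/61) → index 7
j=7: u_7=23/36 ∈ [36/61, 43/61) → index 9
j=8: u_8=13/18 ∈ [43/61, 52/61) → index 10
j=9: u_9=29/36 ∈ [43/61, 52/61) → index 10
j=10: u_10=8/9 ∈ [52/61, 1) → index 11
j=11: u_11=35/36 ∈ [52/61, 1) → index 11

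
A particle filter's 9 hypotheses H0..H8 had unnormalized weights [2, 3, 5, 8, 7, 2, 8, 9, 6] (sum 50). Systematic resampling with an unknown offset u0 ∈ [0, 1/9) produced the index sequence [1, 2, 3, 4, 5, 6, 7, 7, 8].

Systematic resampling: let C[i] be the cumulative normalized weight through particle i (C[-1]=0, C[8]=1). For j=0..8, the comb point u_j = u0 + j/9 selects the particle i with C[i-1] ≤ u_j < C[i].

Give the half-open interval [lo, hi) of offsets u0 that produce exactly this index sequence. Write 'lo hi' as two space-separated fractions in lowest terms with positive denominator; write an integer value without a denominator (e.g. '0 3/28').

1/18 4/45

C = [1/25, 1/10, 1/5, 9/25, 1/2, 27/50, 7/10, 22/25, 1]
j=0 picked index 1: u0 ∈ [1/25, 1/10)
j=1 picked index 2: u0 ∈ [-1/90, 4/45)
j=2 picked index 3: u0 ∈ [-1/45, 31/225)
j=3 picked index 4: u0 ∈ [2/75, 1/6)
j=4 picked index 5: u0 ∈ [1/18, 43/450)
j=5 picked index 6: u0 ∈ [-7/450, 13/90)
j=6 picked index 7: u0 ∈ [1/30, 16/75)
j=7 picked index 7: u0 ∈ [-7/90, 23/225)
j=8 picked index 8: u0 ∈ [-2/225, 1/9)
intersection: [1/18, 4/45)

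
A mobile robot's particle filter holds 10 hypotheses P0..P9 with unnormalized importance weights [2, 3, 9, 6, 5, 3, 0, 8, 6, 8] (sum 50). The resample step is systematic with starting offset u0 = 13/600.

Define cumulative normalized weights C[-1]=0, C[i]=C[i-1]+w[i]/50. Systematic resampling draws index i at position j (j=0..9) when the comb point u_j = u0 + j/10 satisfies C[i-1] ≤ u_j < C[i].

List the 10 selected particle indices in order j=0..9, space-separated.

C = [1/25, 1/10, 7/25, 2/5, 1/2, 14/25, 14/25, 18/25, 21/25, 1]
j=0: u_0=13/600 ∈ [0, 1/25) → index 0
j=1: u_1=73/600 ∈ [1/10, 7/25) → index 2
j=2: u_2=133/600 ∈ [1/10, 7/25) → index 2
j=3: u_3=193/600 ∈ [7/25, 2/5) → index 3
j=4: u_4=253/600 ∈ [2/5, 1/2) → index 4
j=5: u_5=313/600 ∈ [1/2, 14/25) → index 5
j=6: u_6=373/600 ∈ [14/25, 18/25) → index 7
j=7: u_7=433/600 ∈ [18/25, 21/25) → index 8
j=8: u_8=493/600 ∈ [18/25, 21/25) → index 8
j=9: u_9=553/600 ∈ [21/25, 1) → index 9

0 2 2 3 4 5 7 8 8 9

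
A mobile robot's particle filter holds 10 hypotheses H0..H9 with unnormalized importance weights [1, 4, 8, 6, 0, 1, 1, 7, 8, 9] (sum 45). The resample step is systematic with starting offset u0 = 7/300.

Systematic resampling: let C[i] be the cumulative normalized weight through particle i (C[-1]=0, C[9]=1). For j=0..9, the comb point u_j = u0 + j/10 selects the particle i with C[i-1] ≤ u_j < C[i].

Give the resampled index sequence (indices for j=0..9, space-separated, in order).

C = [1/45, 1/9, 13/45, 19/45, 19/45, 4/9, 7/15, 28/45, 4/5, 1]
j=0: u_0=7/300 ∈ [1/45, 1/9) → index 1
j=1: u_1=37/300 ∈ [1/9, 13/45) → index 2
j=2: u_2=67/300 ∈ [1/9, 13/45) → index 2
j=3: u_3=97/300 ∈ [13/45, 19/45) → index 3
j=4: u_4=127/300 ∈ [19/45, 4/9) → index 5
j=5: u_5=157/300 ∈ [7/15, 28/45) → index 7
j=6: u_6=187/300 ∈ [28/45, 4/5) → index 8
j=7: u_7=217/300 ∈ [28/45, 4/5) → index 8
j=8: u_8=247/300 ∈ [4/5, 1) → index 9
j=9: u_9=277/300 ∈ [4/5, 1) → index 9

1 2 2 3 5 7 8 8 9 9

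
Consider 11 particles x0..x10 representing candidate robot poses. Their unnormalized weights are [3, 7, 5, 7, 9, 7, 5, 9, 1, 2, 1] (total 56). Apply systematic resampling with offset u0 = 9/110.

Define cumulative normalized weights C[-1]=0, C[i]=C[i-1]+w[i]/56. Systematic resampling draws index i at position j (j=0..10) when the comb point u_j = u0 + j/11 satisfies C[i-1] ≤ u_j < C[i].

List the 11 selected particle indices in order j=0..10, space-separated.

C = [3/56, 5/28, 15/56, 11/28, 31/56, 19/28, 43/56, 13/14, 53/56, 55/56, 1]
j=0: u_0=9/110 ∈ [3/56, 5/28) → index 1
j=1: u_1=19/110 ∈ [3/56, 5/28) → index 1
j=2: u_2=29/110 ∈ [5/28, 15/56) → index 2
j=3: u_3=39/110 ∈ [15/56, 11/28) → index 3
j=4: u_4=49/110 ∈ [11/28, 31/56) → index 4
j=5: u_5=59/110 ∈ [11/28, 31/56) → index 4
j=6: u_6=69/110 ∈ [31/56, 19/28) → index 5
j=7: u_7=79/110 ∈ [19/28, 43/56) → index 6
j=8: u_8=89/110 ∈ [43/56, 13/14) → index 7
j=9: u_9=9/10 ∈ [43/56, 13/14) → index 7
j=10: u_10=109/110 ∈ [55/56, 1) → index 10

1 1 2 3 4 4 5 6 7 7 10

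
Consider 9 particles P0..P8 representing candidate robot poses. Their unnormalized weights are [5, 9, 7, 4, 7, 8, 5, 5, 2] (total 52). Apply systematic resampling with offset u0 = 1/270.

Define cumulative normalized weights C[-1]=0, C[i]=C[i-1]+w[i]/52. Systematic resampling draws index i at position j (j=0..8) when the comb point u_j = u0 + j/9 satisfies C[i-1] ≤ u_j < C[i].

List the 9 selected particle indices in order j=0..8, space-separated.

C = [5/52, 7/26, 21/52, 25/52, 8/13, 10/13, 45/52, 25/26, 1]
j=0: u_0=1/270 ∈ [0, 5/52) → index 0
j=1: u_1=31/270 ∈ [5/52, 7/26) → index 1
j=2: u_2=61/270 ∈ [5/52, 7/26) → index 1
j=3: u_3=91/270 ∈ [7/26, 21/52) → index 2
j=4: u_4=121/270 ∈ [21/52, 25/52) → index 3
j=5: u_5=151/270 ∈ [25/52, 8/13) → index 4
j=6: u_6=181/270 ∈ [8/13, 10/13) → index 5
j=7: u_7=211/270 ∈ [10/13, 45/52) → index 6
j=8: u_8=241/270 ∈ [45/52, 25/26) → index 7

0 1 1 2 3 4 5 6 7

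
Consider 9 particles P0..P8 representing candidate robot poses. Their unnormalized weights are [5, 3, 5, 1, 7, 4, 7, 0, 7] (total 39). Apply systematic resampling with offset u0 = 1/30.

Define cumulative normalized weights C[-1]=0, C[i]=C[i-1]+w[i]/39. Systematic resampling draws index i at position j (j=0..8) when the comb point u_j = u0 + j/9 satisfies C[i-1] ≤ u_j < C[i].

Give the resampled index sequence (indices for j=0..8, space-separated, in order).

C = [5/39, 8/39, 1/3, 14/39, 7/13, 25/39, 32/39, 32/39, 1]
j=0: u_0=1/30 ∈ [0, 5/39) → index 0
j=1: u_1=13/90 ∈ [5/39, 8/39) → index 1
j=2: u_2=23/90 ∈ [8/39, 1/3) → index 2
j=3: u_3=11/30 ∈ [14/39, 7/13) → index 4
j=4: u_4=43/90 ∈ [14/39, 7/13) → index 4
j=5: u_5=53/90 ∈ [7/13, 25/39) → index 5
j=6: u_6=7/10 ∈ [25/39, 32/39) → index 6
j=7: u_7=73/90 ∈ [25/39, 32/39) → index 6
j=8: u_8=83/90 ∈ [32/39, 1) → index 8

0 1 2 4 4 5 6 6 8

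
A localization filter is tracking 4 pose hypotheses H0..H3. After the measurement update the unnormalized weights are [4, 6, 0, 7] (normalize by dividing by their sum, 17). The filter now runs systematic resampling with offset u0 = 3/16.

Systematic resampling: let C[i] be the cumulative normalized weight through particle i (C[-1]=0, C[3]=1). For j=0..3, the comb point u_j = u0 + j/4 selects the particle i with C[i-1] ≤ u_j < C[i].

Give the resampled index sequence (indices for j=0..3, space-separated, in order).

0 1 3 3

C = [4/17, 10/17, 10/17, 1]
j=0: u_0=3/16 ∈ [0, 4/17) → index 0
j=1: u_1=7/16 ∈ [4/17, 10/17) → index 1
j=2: u_2=11/16 ∈ [10/17, 1) → index 3
j=3: u_3=15/16 ∈ [10/17, 1) → index 3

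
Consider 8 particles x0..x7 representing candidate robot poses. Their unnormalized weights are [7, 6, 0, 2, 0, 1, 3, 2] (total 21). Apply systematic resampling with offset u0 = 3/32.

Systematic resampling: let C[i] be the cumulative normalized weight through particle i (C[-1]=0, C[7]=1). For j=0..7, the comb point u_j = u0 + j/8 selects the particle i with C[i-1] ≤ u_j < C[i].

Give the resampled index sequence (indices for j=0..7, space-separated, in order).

0 0 1 1 1 5 6 7

C = [1/3, 13/21, 13/21, 5/7, 5/7, 16/21, 19/21, 1]
j=0: u_0=3/32 ∈ [0, 1/3) → index 0
j=1: u_1=7/32 ∈ [0, 1/3) → index 0
j=2: u_2=11/32 ∈ [1/3, 13/21) → index 1
j=3: u_3=15/32 ∈ [1/3, 13/21) → index 1
j=4: u_4=19/32 ∈ [1/3, 13/21) → index 1
j=5: u_5=23/32 ∈ [5/7, 16/21) → index 5
j=6: u_6=27/32 ∈ [16/21, 19/21) → index 6
j=7: u_7=31/32 ∈ [19/21, 1) → index 7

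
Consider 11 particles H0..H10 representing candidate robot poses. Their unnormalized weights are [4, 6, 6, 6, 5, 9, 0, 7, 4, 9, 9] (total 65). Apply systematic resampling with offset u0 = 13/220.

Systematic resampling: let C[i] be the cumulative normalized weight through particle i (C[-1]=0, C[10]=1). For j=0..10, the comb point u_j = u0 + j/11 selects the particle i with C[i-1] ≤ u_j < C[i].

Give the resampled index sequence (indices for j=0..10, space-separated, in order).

C = [4/65, 2/13, 16/65, 22/65, 27/65, 36/65, 36/65, 43/65, 47/65, 56/65, 1]
j=0: u_0=13/220 ∈ [0, 4/65) → index 0
j=1: u_1=3/20 ∈ [4/65, 2/13) → index 1
j=2: u_2=53/220 ∈ [2/13, 16/65) → index 2
j=3: u_3=73/220 ∈ [16/65, 22/65) → index 3
j=4: u_4=93/220 ∈ [27/65, 36/65) → index 5
j=5: u_5=113/220 ∈ [27/65, 36/65) → index 5
j=6: u_6=133/220 ∈ [36/65, 43/65) → index 7
j=7: u_7=153/220 ∈ [43/65, 47/65) → index 8
j=8: u_8=173/220 ∈ [47/65, 56/65) → index 9
j=9: u_9=193/220 ∈ [56/65, 1) → index 10
j=10: u_10=213/220 ∈ [56/65, 1) → index 10

0 1 2 3 5 5 7 8 9 10 10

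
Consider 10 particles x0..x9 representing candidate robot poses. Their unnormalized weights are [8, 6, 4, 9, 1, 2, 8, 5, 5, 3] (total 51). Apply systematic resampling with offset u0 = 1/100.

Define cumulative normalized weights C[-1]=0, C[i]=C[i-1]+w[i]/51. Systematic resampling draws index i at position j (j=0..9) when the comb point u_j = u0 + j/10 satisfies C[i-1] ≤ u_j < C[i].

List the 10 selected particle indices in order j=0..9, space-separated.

C = [8/51, 14/51, 6/17, 9/17, 28/51, 10/17, 38/51, 43/51, 16/17, 1]
j=0: u_0=1/100 ∈ [0, 8/51) → index 0
j=1: u_1=11/100 ∈ [0, 8/51) → index 0
j=2: u_2=21/100 ∈ [8/51, 14/51) → index 1
j=3: u_3=31/100 ∈ [14/51, 6/17) → index 2
j=4: u_4=41/100 ∈ [6/17, 9/17) → index 3
j=5: u_5=51/100 ∈ [6/17, 9/17) → index 3
j=6: u_6=61/100 ∈ [10/17, 38/51) → index 6
j=7: u_7=71/100 ∈ [10/17, 38/51) → index 6
j=8: u_8=81/100 ∈ [38/51, 43/51) → index 7
j=9: u_9=91/100 ∈ [43/51, 16/17) → index 8

0 0 1 2 3 3 6 6 7 8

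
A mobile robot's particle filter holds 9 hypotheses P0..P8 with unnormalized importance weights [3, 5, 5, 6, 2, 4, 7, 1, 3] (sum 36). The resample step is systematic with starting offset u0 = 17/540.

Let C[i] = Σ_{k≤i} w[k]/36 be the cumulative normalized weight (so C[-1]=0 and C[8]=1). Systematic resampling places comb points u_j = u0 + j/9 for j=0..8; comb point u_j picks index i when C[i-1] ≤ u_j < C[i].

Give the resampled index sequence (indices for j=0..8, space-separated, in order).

C = [1/12, 2/9, 13/36, 19/36, 7/12, 25/36, 8/9, 11/12, 1]
j=0: u_0=17/540 ∈ [0, 1/12) → index 0
j=1: u_1=77/540 ∈ [1/12, 2/9) → index 1
j=2: u_2=137/540 ∈ [2/9, 13/36) → index 2
j=3: u_3=197/540 ∈ [13/36, 19/36) → index 3
j=4: u_4=257/540 ∈ [13/36, 19/36) → index 3
j=5: u_5=317/540 ∈ [7/12, 25/36) → index 5
j=6: u_6=377/540 ∈ [25/36, 8/9) → index 6
j=7: u_7=437/540 ∈ [25/36, 8/9) → index 6
j=8: u_8=497/540 ∈ [11/12, 1) → index 8

0 1 2 3 3 5 6 6 8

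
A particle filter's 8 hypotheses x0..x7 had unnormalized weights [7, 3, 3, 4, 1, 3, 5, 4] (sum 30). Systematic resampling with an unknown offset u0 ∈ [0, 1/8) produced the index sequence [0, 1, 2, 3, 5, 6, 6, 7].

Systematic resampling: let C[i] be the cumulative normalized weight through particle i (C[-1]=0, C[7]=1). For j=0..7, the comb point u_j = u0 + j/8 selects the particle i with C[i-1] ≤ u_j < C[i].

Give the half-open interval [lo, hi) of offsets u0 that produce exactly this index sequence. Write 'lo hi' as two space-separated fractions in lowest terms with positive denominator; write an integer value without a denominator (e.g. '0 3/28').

C = [7/30, 1/3, 13/30, 17/30, 3/5, 7/10, 13/15, 1]
j=0 picked index 0: u0 ∈ [0, 7/30)
j=1 picked index 1: u0 ∈ [13/120, 5/24)
j=2 picked index 2: u0 ∈ [1/12, 11/60)
j=3 picked index 3: u0 ∈ [7/120, 23/120)
j=4 picked index 5: u0 ∈ [1/10, 1/5)
j=5 picked index 6: u0 ∈ [3/40, 29/120)
j=6 picked index 6: u0 ∈ [-1/20, 7/60)
j=7 picked index 7: u0 ∈ [-1/120, 1/8)
intersection: [13/120, 7/60)

13/120 7/60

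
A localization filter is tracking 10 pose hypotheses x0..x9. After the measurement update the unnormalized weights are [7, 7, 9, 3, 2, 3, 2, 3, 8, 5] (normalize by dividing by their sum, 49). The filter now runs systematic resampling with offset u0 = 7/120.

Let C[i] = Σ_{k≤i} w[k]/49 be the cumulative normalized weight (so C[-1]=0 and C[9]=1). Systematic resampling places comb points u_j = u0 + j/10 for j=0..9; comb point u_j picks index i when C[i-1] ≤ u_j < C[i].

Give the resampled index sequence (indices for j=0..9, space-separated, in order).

C = [1/7, 2/7, 23/49, 26/49, 4/7, 31/49, 33/49, 36/49, 44/49, 1]
j=0: u_0=7/120 ∈ [0, 1/7) → index 0
j=1: u_1=19/120 ∈ [1/7, 2/7) → index 1
j=2: u_2=31/120 ∈ [1/7, 2/7) → index 1
j=3: u_3=43/120 ∈ [2/7, 23/49) → index 2
j=4: u_4=11/24 ∈ [2/7, 23/49) → index 2
j=5: u_5=67/120 ∈ [26/49, 4/7) → index 4
j=6: u_6=79/120 ∈ [31/49, 33/49) → index 6
j=7: u_7=91/120 ∈ [36/49, 44/49) → index 8
j=8: u_8=103/120 ∈ [36/49, 44/49) → index 8
j=9: u_9=23/24 ∈ [44/49, 1) → index 9

0 1 1 2 2 4 6 8 8 9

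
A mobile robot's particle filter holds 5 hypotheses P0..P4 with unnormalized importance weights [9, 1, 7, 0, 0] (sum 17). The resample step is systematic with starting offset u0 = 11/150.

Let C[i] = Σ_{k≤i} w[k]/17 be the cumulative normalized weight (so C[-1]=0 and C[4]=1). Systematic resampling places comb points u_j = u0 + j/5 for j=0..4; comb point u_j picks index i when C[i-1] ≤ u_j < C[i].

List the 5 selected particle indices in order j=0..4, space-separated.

C = [9/17, 10/17, 1, 1, 1]
j=0: u_0=11/150 ∈ [0, 9/17) → index 0
j=1: u_1=41/150 ∈ [0, 9/17) → index 0
j=2: u_2=71/150 ∈ [0, 9/17) → index 0
j=3: u_3=101/150 ∈ [10/17, 1) → index 2
j=4: u_4=131/150 ∈ [10/17, 1) → index 2

0 0 0 2 2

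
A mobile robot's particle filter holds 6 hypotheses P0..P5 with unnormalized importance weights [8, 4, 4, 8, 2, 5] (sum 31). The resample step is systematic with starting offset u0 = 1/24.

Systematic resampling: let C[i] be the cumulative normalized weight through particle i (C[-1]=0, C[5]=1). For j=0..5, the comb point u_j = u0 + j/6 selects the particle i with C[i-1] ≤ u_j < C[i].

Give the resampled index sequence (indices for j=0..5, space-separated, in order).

C = [8/31, 12/31, 16/31, 24/31, 26/31, 1]
j=0: u_0=1/24 ∈ [0, 8/31) → index 0
j=1: u_1=5/24 ∈ [0, 8/31) → index 0
j=2: u_2=3/8 ∈ [8/31, 12/31) → index 1
j=3: u_3=13/24 ∈ [16/31, 24/31) → index 3
j=4: u_4=17/24 ∈ [16/31, 24/31) → index 3
j=5: u_5=7/8 ∈ [26/31, 1) → index 5

0 0 1 3 3 5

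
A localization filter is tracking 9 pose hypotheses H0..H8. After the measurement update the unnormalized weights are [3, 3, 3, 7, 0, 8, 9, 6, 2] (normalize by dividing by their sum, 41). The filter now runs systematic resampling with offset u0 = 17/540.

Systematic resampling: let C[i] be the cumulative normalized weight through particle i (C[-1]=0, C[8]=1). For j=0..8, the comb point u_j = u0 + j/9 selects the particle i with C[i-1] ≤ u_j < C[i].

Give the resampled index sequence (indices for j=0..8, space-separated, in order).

0 1 3 3 5 6 6 7 7

C = [3/41, 6/41, 9/41, 16/41, 16/41, 24/41, 33/41, 39/41, 1]
j=0: u_0=17/540 ∈ [0, 3/41) → index 0
j=1: u_1=77/540 ∈ [3/41, 6/41) → index 1
j=2: u_2=137/540 ∈ [9/41, 16/41) → index 3
j=3: u_3=197/540 ∈ [9/41, 16/41) → index 3
j=4: u_4=257/540 ∈ [16/41, 24/41) → index 5
j=5: u_5=317/540 ∈ [24/41, 33/41) → index 6
j=6: u_6=377/540 ∈ [24/41, 33/41) → index 6
j=7: u_7=437/540 ∈ [33/41, 39/41) → index 7
j=8: u_8=497/540 ∈ [33/41, 39/41) → index 7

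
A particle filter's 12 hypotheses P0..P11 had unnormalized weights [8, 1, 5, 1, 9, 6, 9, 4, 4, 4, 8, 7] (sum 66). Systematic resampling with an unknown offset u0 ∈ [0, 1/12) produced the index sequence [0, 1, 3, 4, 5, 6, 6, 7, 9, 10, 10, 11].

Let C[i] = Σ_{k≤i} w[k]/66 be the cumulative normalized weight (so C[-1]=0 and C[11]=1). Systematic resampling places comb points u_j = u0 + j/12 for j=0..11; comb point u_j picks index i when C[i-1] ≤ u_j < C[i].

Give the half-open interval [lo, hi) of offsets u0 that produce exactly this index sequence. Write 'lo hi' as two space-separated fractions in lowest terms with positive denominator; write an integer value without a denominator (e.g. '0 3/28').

C = [4/33, 3/22, 7/33, 5/22, 4/11, 5/11, 13/22, 43/66, 47/66, 17/22, 59/66, 1]
j=0 picked index 0: u0 ∈ [0, 4/33)
j=1 picked index 1: u0 ∈ [5/132, 7/132)
j=2 picked index 3: u0 ∈ [1/22, 2/33)
j=3 picked index 4: u0 ∈ [-1/44, 5/44)
j=4 picked index 5: u0 ∈ [1/33, 4/33)
j=5 picked index 6: u0 ∈ [5/132, 23/132)
j=6 picked index 6: u0 ∈ [-1/22, 1/11)
j=7 picked index 7: u0 ∈ [1/132, 3/44)
j=8 picked index 9: u0 ∈ [1/22, 7/66)
j=9 picked index 10: u0 ∈ [1/44, 19/132)
j=10 picked index 10: u0 ∈ [-2/33, 2/33)
j=11 picked index 11: u0 ∈ [-1/44, 1/12)
intersection: [1/22, 7/132)

1/22 7/132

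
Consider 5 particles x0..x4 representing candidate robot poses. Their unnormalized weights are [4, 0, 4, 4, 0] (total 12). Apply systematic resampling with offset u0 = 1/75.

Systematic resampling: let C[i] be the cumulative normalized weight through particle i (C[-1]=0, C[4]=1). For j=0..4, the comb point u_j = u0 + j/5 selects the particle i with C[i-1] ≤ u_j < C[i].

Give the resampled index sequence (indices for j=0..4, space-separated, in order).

0 0 2 2 3

C = [1/3, 1/3, 2/3, 1, 1]
j=0: u_0=1/75 ∈ [0, 1/3) → index 0
j=1: u_1=16/75 ∈ [0, 1/3) → index 0
j=2: u_2=31/75 ∈ [1/3, 2/3) → index 2
j=3: u_3=46/75 ∈ [1/3, 2/3) → index 2
j=4: u_4=61/75 ∈ [2/3, 1) → index 3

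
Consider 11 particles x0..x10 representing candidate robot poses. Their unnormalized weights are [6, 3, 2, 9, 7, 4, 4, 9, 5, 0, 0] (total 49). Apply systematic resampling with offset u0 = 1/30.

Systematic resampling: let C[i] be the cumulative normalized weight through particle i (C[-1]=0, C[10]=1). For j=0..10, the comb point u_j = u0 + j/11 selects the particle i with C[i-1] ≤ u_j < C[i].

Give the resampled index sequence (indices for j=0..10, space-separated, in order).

C = [6/49, 9/49, 11/49, 20/49, 27/49, 31/49, 5/7, 44/49, 1, 1, 1]
j=0: u_0=1/30 ∈ [0, 6/49) → index 0
j=1: u_1=41/330 ∈ [6/49, 9/49) → index 1
j=2: u_2=71/330 ∈ [9/49, 11/49) → index 2
j=3: u_3=101/330 ∈ [11/49, 20/49) → index 3
j=4: u_4=131/330 ∈ [11/49, 20/49) → index 3
j=5: u_5=161/330 ∈ [20/49, 27/49) → index 4
j=6: u_6=191/330 ∈ [27/49, 31/49) → index 5
j=7: u_7=221/330 ∈ [31/49, 5/7) → index 6
j=8: u_8=251/330 ∈ [5/7, 44/49) → index 7
j=9: u_9=281/330 ∈ [5/7, 44/49) → index 7
j=10: u_10=311/330 ∈ [44/49, 1) → index 8

0 1 2 3 3 4 5 6 7 7 8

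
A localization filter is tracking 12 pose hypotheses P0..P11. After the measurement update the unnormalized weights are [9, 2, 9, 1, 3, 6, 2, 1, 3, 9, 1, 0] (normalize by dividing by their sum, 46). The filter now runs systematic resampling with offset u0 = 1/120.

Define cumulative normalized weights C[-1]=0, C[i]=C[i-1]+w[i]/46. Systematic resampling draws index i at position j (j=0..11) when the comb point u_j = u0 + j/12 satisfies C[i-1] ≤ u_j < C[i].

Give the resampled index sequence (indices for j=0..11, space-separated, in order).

C = [9/46, 11/46, 10/23, 21/46, 12/23, 15/23, 16/23, 33/46, 18/23, 45/46, 1, 1]
j=0: u_0=1/120 ∈ [0, 9/46) → index 0
j=1: u_1=11/120 ∈ [0, 9/46) → index 0
j=2: u_2=7/40 ∈ [0, 9/46) → index 0
j=3: u_3=31/120 ∈ [11/46, 10/23) → index 2
j=4: u_4=41/120 ∈ [11/46, 10/23) → index 2
j=5: u_5=17/40 ∈ [11/46, 10/23) → index 2
j=6: u_6=61/120 ∈ [21/46, 12/23) → index 4
j=7: u_7=71/120 ∈ [12/23, 15/23) → index 5
j=8: u_8=27/40 ∈ [15/23, 16/23) → index 6
j=9: u_9=91/120 ∈ [33/46, 18/23) → index 8
j=10: u_10=101/120 ∈ [18/23, 45/46) → index 9
j=11: u_11=37/40 ∈ [18/23, 45/46) → index 9

0 0 0 2 2 2 4 5 6 8 9 9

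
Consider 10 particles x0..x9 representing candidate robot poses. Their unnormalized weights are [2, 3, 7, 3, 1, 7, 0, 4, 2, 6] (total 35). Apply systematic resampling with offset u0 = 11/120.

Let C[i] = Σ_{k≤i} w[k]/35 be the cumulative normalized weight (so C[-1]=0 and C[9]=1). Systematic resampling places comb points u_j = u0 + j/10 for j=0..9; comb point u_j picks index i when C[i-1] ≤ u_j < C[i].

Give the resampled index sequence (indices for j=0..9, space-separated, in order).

C = [2/35, 1/7, 12/35, 3/7, 16/35, 23/35, 23/35, 27/35, 29/35, 1]
j=0: u_0=11/120 ∈ [2/35, 1/7) → index 1
j=1: u_1=23/120 ∈ [1/7, 12/35) → index 2
j=2: u_2=7/24 ∈ [1/7, 12/35) → index 2
j=3: u_3=47/120 ∈ [12/35, 3/7) → index 3
j=4: u_4=59/120 ∈ [16/35, 23/35) → index 5
j=5: u_5=71/120 ∈ [16/35, 23/35) → index 5
j=6: u_6=83/120 ∈ [23/35, 27/35) → index 7
j=7: u_7=19/24 ∈ [27/35, 29/35) → index 8
j=8: u_8=107/120 ∈ [29/35, 1) → index 9
j=9: u_9=119/120 ∈ [29/35, 1) → index 9

1 2 2 3 5 5 7 8 9 9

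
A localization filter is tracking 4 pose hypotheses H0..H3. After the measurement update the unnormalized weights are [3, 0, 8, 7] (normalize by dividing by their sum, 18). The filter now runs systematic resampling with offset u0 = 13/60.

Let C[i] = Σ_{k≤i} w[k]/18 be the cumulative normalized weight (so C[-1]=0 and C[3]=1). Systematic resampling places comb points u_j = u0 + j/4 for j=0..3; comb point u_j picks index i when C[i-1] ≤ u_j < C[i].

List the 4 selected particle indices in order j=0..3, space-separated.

2 2 3 3

C = [1/6, 1/6, 11/18, 1]
j=0: u_0=13/60 ∈ [1/6, 11/18) → index 2
j=1: u_1=7/15 ∈ [1/6, 11/18) → index 2
j=2: u_2=43/60 ∈ [11/18, 1) → index 3
j=3: u_3=29/30 ∈ [11/18, 1) → index 3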